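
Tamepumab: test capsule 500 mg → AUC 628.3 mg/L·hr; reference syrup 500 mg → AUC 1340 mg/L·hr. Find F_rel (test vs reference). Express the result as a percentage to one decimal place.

F_rel = (AUC_test/D_test) / (AUC_ref/D_ref)
      = (628.3/500) / (1340/500)
      = 1.2566 / 2.68 = 0.4689 = 46.89%

F_rel = 46.9%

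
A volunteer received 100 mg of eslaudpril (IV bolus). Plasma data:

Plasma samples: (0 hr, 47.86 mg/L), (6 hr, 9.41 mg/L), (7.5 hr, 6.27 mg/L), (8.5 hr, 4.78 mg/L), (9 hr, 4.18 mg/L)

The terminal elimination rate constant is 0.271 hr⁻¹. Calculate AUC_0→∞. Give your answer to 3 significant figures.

AUC = 207 mg/L·hr

Trapezoidal AUC_0→9:
  [0→6]: (47.86+9.41)/2 × 6 = 171.81
  [6→7.5]: (9.41+6.27)/2 × 1.5 = 11.76
  [7.5→8.5]: (6.27+4.78)/2 × 1 = 5.525
  [8.5→9]: (4.78+4.18)/2 × 0.5 = 2.24
  Sum = 191.335 mg/L·hr
Extrapolated tail: C_last / k_e = 4.18 / 0.271 = 15.424
AUC_0→∞ = 191.335 + 15.424 = 206.759 mg/L·hr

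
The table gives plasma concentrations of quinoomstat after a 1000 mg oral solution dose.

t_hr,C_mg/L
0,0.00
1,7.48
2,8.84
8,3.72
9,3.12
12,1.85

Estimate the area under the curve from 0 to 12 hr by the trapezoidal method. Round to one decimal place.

Trapezoidal AUC_0→12:
  [0→1]: (0.00+7.48)/2 × 1 = 3.74
  [1→2]: (7.48+8.84)/2 × 1 = 8.16
  [2→8]: (8.84+3.72)/2 × 6 = 37.68
  [8→9]: (3.72+3.12)/2 × 1 = 3.42
  [9→12]: (3.12+1.85)/2 × 3 = 7.455
  Sum = 60.455 mg/L·hr

AUC = 60.5 mg/L·hr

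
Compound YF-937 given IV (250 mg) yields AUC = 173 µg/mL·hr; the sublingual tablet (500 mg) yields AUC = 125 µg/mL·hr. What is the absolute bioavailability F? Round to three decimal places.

F = (AUC_ev / D_ev) / (AUC_iv / D_iv)
  = (125/500) / (173/250)
  = 0.25 / 0.692 = 0.3613

F = 0.361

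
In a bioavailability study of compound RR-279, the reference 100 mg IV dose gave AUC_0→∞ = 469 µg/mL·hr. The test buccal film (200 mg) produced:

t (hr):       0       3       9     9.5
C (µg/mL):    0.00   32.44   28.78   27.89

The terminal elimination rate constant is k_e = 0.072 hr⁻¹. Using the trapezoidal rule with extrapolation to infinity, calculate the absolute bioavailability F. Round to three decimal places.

Trapezoidal AUC_0→9.5 (buccal film):
  [0→3]: (0.00+32.44)/2 × 3 = 48.66
  [3→9]: (32.44+28.78)/2 × 6 = 183.66
  [9→9.5]: (28.78+27.89)/2 × 0.5 = 14.1675
  Sum = 246.4875 µg/mL·hr
Tail: C_last/k_e = 27.89/0.072 = 387.361
AUC_0→∞ (buccal film) = 246.4875 + 387.361 = 633.8485 µg/mL·hr
F = (AUC_ev/D_ev)/(AUC_iv/D_iv) = (633.8485/200)/(469/100) = 3.1692425/4.69 = 0.6757

F = 0.676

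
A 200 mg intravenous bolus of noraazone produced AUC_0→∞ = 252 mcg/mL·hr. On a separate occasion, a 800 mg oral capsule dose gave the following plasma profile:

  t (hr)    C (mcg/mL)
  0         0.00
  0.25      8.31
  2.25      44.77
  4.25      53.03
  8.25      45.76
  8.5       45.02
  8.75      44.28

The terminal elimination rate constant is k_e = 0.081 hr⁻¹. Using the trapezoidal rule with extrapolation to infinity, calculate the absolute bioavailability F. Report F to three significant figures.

F = 0.911

Trapezoidal AUC_0→8.75 (oral capsule):
  [0→0.25]: (0.00+8.31)/2 × 0.25 = 1.03875
  [0.25→2.25]: (8.31+44.77)/2 × 2 = 53.08
  [2.25→4.25]: (44.77+53.03)/2 × 2 = 97.8
  [4.25→8.25]: (53.03+45.76)/2 × 4 = 197.58
  [8.25→8.5]: (45.76+45.02)/2 × 0.25 = 11.3475
  [8.5→8.75]: (45.02+44.28)/2 × 0.25 = 11.1625
  Sum = 372.00875 mcg/mL·hr
Tail: C_last/k_e = 44.28/0.081 = 546.667
AUC_0→∞ (oral capsule) = 372.00875 + 546.667 = 918.67575 mcg/mL·hr
F = (AUC_ev/D_ev)/(AUC_iv/D_iv) = (918.67575/800)/(252/200) = 1.14834/1.26 = 0.9114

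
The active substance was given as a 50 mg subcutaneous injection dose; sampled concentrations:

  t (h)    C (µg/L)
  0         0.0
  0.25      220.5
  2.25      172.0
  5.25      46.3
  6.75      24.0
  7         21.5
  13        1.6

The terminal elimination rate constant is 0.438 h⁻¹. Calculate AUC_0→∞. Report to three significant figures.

AUC = 879 µg/L·h

Trapezoidal AUC_0→13:
  [0→0.25]: (0.0+220.5)/2 × 0.25 = 27.5625
  [0.25→2.25]: (220.5+172.0)/2 × 2 = 392.5
  [2.25→5.25]: (172.0+46.3)/2 × 3 = 327.45
  [5.25→6.75]: (46.3+24.0)/2 × 1.5 = 52.725
  [6.75→7]: (24.0+21.5)/2 × 0.25 = 5.6875
  [7→13]: (21.5+1.6)/2 × 6 = 69.3
  Sum = 875.225 µg/L·h
Extrapolated tail: C_last / k_e = 1.6 / 0.438 = 3.653
AUC_0→∞ = 875.225 + 3.653 = 878.878 µg/L·h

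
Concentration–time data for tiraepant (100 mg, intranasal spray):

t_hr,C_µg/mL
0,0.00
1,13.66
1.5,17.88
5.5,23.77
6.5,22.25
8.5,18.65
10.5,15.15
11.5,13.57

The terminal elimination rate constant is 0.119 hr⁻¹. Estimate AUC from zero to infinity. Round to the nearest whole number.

AUC = 324 µg/mL·hr

Trapezoidal AUC_0→11.5:
  [0→1]: (0.00+13.66)/2 × 1 = 6.83
  [1→1.5]: (13.66+17.88)/2 × 0.5 = 7.885
  [1.5→5.5]: (17.88+23.77)/2 × 4 = 83.3
  [5.5→6.5]: (23.77+22.25)/2 × 1 = 23.01
  [6.5→8.5]: (22.25+18.65)/2 × 2 = 40.9
  [8.5→10.5]: (18.65+15.15)/2 × 2 = 33.8
  [10.5→11.5]: (15.15+13.57)/2 × 1 = 14.36
  Sum = 210.085 µg/mL·hr
Extrapolated tail: C_last / k_e = 13.57 / 0.119 = 114.034
AUC_0→∞ = 210.085 + 114.034 = 324.119 µg/mL·hr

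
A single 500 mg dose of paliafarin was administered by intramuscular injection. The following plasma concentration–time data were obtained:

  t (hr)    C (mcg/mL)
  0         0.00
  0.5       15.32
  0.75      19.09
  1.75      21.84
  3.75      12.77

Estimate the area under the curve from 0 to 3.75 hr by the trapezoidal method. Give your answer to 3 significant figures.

Trapezoidal AUC_0→3.75:
  [0→0.5]: (0.00+15.32)/2 × 0.5 = 3.83
  [0.5→0.75]: (15.32+19.09)/2 × 0.25 = 4.30125
  [0.75→1.75]: (19.09+21.84)/2 × 1 = 20.465
  [1.75→3.75]: (21.84+12.77)/2 × 2 = 34.61
  Sum = 63.20625 mcg/mL·hr

AUC = 63.2 mcg/mL·hr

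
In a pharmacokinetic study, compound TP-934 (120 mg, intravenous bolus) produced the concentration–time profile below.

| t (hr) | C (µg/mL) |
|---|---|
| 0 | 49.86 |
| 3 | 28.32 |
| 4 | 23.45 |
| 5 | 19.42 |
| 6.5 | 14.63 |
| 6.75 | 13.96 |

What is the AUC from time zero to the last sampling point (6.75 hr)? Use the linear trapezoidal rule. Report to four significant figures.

Trapezoidal AUC_0→6.75:
  [0→3]: (49.86+28.32)/2 × 3 = 117.27
  [3→4]: (28.32+23.45)/2 × 1 = 25.885
  [4→5]: (23.45+19.42)/2 × 1 = 21.435
  [5→6.5]: (19.42+14.63)/2 × 1.5 = 25.5375
  [6.5→6.75]: (14.63+13.96)/2 × 0.25 = 3.57375
  Sum = 193.70125 µg/mL·hr

AUC = 193.7 µg/mL·hr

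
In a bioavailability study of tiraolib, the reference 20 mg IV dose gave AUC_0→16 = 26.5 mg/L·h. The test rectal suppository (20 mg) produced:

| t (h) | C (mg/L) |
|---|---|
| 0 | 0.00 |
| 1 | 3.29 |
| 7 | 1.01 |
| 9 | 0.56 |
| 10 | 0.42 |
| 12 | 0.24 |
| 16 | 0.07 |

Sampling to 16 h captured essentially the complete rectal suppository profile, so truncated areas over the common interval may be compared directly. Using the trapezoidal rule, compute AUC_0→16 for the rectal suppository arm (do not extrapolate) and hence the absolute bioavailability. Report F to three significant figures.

F = 0.675

Trapezoidal AUC_0→16 (rectal suppository):
  [0→1]: (0.00+3.29)/2 × 1 = 1.645
  [1→7]: (3.29+1.01)/2 × 6 = 12.9
  [7→9]: (1.01+0.56)/2 × 2 = 1.57
  [9→10]: (0.56+0.42)/2 × 1 = 0.49
  [10→12]: (0.42+0.24)/2 × 2 = 0.66
  [12→16]: (0.24+0.07)/2 × 4 = 0.62
  Sum = 17.885 mg/L·h
F = (AUC_ev/D_ev)/(AUC_iv/D_iv) = (17.885/20)/(26.5/20) = 0.89425/1.325 = 0.6749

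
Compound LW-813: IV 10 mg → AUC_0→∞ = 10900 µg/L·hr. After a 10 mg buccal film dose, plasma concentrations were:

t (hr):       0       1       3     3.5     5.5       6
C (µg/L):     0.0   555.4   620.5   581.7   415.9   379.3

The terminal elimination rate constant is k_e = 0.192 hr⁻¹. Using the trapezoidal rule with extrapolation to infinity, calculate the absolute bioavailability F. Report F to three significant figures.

F = 0.452

Trapezoidal AUC_0→6 (buccal film):
  [0→1]: (0.0+555.4)/2 × 1 = 277.7
  [1→3]: (555.4+620.5)/2 × 2 = 1175.9
  [3→3.5]: (620.5+581.7)/2 × 0.5 = 300.55
  [3.5→5.5]: (581.7+415.9)/2 × 2 = 997.6
  [5.5→6]: (415.9+379.3)/2 × 0.5 = 198.8
  Sum = 2950.55 µg/L·hr
Tail: C_last/k_e = 379.3/0.192 = 1975.521
AUC_0→∞ (buccal film) = 2950.55 + 1975.521 = 4926.071 µg/L·hr
F = (AUC_ev/D_ev)/(AUC_iv/D_iv) = (4926.071/10)/(10900/10) = 492.6071/1090 = 0.4519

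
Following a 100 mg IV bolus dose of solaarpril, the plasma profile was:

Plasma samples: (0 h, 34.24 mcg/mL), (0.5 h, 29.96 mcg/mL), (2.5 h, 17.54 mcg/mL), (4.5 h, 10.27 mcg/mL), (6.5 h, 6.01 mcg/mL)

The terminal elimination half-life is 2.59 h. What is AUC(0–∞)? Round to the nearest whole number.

Trapezoidal AUC_0→6.5:
  [0→0.5]: (34.24+29.96)/2 × 0.5 = 16.05
  [0.5→2.5]: (29.96+17.54)/2 × 2 = 47.5
  [2.5→4.5]: (17.54+10.27)/2 × 2 = 27.81
  [4.5→6.5]: (10.27+6.01)/2 × 2 = 16.28
  Sum = 107.64 mcg/mL·h
k_e = ln2 / t½ = 0.693147 / 2.59 = 0.2676 h^-1
Extrapolated tail: C_last / k_e = 6.01 / 0.2676 = 22.459
AUC_0→∞ = 107.64 + 22.459 = 130.099 mcg/mL·h

AUC = 130 mcg/mL·h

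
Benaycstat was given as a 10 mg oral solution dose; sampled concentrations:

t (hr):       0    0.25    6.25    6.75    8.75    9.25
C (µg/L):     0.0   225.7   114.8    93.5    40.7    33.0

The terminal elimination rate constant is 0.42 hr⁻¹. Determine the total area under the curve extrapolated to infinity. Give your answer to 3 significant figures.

Trapezoidal AUC_0→9.25:
  [0→0.25]: (0.0+225.7)/2 × 0.25 = 28.2125
  [0.25→6.25]: (225.7+114.8)/2 × 6 = 1021.5
  [6.25→6.75]: (114.8+93.5)/2 × 0.5 = 52.075
  [6.75→8.75]: (93.5+40.7)/2 × 2 = 134.2
  [8.75→9.25]: (40.7+33.0)/2 × 0.5 = 18.425
  Sum = 1254.4125 µg/L·hr
Extrapolated tail: C_last / k_e = 33.0 / 0.42 = 78.571
AUC_0→∞ = 1254.4125 + 78.571 = 1332.9835 µg/L·hr

AUC = 1330 µg/L·hr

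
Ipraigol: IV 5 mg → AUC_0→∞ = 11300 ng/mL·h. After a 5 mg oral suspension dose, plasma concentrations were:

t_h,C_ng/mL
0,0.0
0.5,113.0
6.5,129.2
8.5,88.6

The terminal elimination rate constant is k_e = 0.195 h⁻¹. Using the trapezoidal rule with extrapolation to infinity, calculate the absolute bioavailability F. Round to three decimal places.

Trapezoidal AUC_0→8.5 (oral suspension):
  [0→0.5]: (0.0+113.0)/2 × 0.5 = 28.25
  [0.5→6.5]: (113.0+129.2)/2 × 6 = 726.6
  [6.5→8.5]: (129.2+88.6)/2 × 2 = 217.8
  Sum = 972.65 ng/mL·h
Tail: C_last/k_e = 88.6/0.195 = 454.359
AUC_0→∞ (oral suspension) = 972.65 + 454.359 = 1427.009 ng/mL·h
F = (AUC_ev/D_ev)/(AUC_iv/D_iv) = (1427.009/5)/(11300/5) = 285.4018/2260 = 0.1263

F = 0.126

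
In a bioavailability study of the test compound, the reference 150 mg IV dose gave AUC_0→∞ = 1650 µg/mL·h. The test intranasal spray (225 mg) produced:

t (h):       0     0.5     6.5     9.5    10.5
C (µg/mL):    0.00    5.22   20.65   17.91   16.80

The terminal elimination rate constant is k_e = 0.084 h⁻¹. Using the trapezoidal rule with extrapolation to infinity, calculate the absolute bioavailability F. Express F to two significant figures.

Trapezoidal AUC_0→10.5 (intranasal spray):
  [0→0.5]: (0.00+5.22)/2 × 0.5 = 1.305
  [0.5→6.5]: (5.22+20.65)/2 × 6 = 77.61
  [6.5→9.5]: (20.65+17.91)/2 × 3 = 57.84
  [9.5→10.5]: (17.91+16.80)/2 × 1 = 17.355
  Sum = 154.11 µg/mL·h
Tail: C_last/k_e = 16.80/0.084 = 200.000
AUC_0→∞ (intranasal spray) = 154.11 + 200.000 = 354.11 µg/mL·h
F = (AUC_ev/D_ev)/(AUC_iv/D_iv) = (354.11/225)/(1650/150) = 1.57382/11 = 0.1431

F = 0.14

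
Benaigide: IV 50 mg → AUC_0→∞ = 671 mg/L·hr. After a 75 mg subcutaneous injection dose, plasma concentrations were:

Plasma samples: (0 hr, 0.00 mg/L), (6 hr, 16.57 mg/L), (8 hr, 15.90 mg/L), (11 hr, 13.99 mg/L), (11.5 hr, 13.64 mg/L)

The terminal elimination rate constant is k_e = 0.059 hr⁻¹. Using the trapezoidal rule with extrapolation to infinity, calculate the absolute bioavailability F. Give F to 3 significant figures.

F = 0.363

Trapezoidal AUC_0→11.5 (subcutaneous injection):
  [0→6]: (0.00+16.57)/2 × 6 = 49.71
  [6→8]: (16.57+15.90)/2 × 2 = 32.47
  [8→11]: (15.90+13.99)/2 × 3 = 44.835
  [11→11.5]: (13.99+13.64)/2 × 0.5 = 6.9075
  Sum = 133.9225 mg/L·hr
Tail: C_last/k_e = 13.64/0.059 = 231.186
AUC_0→∞ (subcutaneous injection) = 133.9225 + 231.186 = 365.1085 mg/L·hr
F = (AUC_ev/D_ev)/(AUC_iv/D_iv) = (365.1085/75)/(671/50) = 4.86811/13.42 = 0.3628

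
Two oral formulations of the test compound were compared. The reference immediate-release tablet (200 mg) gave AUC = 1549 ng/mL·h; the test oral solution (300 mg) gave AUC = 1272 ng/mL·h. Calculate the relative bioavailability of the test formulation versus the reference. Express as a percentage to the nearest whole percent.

F_rel = 55%

F_rel = (AUC_test/D_test) / (AUC_ref/D_ref)
      = (1272/300) / (1549/200)
      = 4.24 / 7.745 = 0.5474 = 54.74%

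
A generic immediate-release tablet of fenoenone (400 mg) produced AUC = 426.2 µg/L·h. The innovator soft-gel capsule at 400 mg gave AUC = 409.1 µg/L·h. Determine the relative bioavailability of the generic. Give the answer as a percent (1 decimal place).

F_rel = 104.2%

F_rel = (AUC_test/D_test) / (AUC_ref/D_ref)
      = (426.2/400) / (409.1/400)
      = 1.0655 / 1.02275 = 1.0418 = 104.18%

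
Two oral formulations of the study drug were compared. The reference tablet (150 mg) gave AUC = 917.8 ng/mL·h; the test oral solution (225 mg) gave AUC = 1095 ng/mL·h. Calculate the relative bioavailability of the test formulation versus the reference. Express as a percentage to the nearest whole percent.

F_rel = (AUC_test/D_test) / (AUC_ref/D_ref)
      = (1095/225) / (917.8/150)
      = 4.86667 / 6.11867 = 0.7954 = 79.54%

F_rel = 80%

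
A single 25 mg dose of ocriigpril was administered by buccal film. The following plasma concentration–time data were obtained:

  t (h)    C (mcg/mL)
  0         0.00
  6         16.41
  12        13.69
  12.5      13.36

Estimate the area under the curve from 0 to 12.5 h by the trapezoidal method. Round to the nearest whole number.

Trapezoidal AUC_0→12.5:
  [0→6]: (0.00+16.41)/2 × 6 = 49.23
  [6→12]: (16.41+13.69)/2 × 6 = 90.3
  [12→12.5]: (13.69+13.36)/2 × 0.5 = 6.7625
  Sum = 146.2925 mcg/mL·h

AUC = 146 mcg/mL·h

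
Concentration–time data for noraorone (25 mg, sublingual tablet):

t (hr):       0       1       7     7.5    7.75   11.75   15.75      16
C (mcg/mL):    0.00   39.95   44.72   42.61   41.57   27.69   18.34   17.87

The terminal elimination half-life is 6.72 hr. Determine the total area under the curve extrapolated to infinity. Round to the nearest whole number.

Trapezoidal AUC_0→16:
  [0→1]: (0.00+39.95)/2 × 1 = 19.975
  [1→7]: (39.95+44.72)/2 × 6 = 254.01
  [7→7.5]: (44.72+42.61)/2 × 0.5 = 21.8325
  [7.5→7.75]: (42.61+41.57)/2 × 0.25 = 10.5225
  [7.75→11.75]: (41.57+27.69)/2 × 4 = 138.52
  [11.75→15.75]: (27.69+18.34)/2 × 4 = 92.06
  [15.75→16]: (18.34+17.87)/2 × 0.25 = 4.52625
  Sum = 541.44625 mcg/mL·hr
k_e = ln2 / t½ = 0.693147 / 6.72 = 0.1031 hr^-1
Extrapolated tail: C_last / k_e = 17.87 / 0.1031 = 173.327
AUC_0→∞ = 541.44625 + 173.327 = 714.77325 mcg/mL·hr

AUC = 715 mcg/mL·hr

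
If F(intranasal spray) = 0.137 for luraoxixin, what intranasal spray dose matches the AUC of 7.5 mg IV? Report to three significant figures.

For equal systemic exposure: F × D_ev = D_iv
D_ev = D_iv / F = 7.5 / 0.137 = 54.7445 mg

D_intranasal = 54.7 mg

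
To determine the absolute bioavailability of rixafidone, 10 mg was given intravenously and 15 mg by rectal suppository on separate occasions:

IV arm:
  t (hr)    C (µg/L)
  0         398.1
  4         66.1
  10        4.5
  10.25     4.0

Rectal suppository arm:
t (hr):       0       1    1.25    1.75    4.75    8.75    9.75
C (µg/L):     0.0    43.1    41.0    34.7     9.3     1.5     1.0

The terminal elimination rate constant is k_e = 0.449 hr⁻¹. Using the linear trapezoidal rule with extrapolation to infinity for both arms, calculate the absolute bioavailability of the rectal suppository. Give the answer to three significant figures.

Trapezoidal AUC_0→10.25 (IV):
  [0→4]: (398.1+66.1)/2 × 4 = 928.4
  [4→10]: (66.1+4.5)/2 × 6 = 211.8
  [10→10.25]: (4.5+4.0)/2 × 0.25 = 1.0625
  Sum = 1141.2625 µg/L·hr
IV tail: 4.0/0.449 = 8.909; AUC_iv,0→∞ = 1141.2625 + 8.909 = 1150.1715 µg/L·hr
Trapezoidal AUC_0→9.75 (rectal suppository):
  [0→1]: (0.0+43.1)/2 × 1 = 21.55
  [1→1.25]: (43.1+41.0)/2 × 0.25 = 10.5125
  [1.25→1.75]: (41.0+34.7)/2 × 0.5 = 18.925
  [1.75→4.75]: (34.7+9.3)/2 × 3 = 66.0
  [4.75→8.75]: (9.3+1.5)/2 × 4 = 21.6
  [8.75→9.75]: (1.5+1.0)/2 × 1 = 1.25
  Sum = 139.8375 µg/L·hr
rectal suppository tail: 1.0/0.449 = 2.227; AUC_ev,0→∞ = 139.8375 + 2.227 = 142.0645 µg/L·hr
F = (AUC_ev/D_ev)/(AUC_iv/D_iv) = (142.0645/15)/(1150.1715/10) = 9.47097/115.01715 = 0.0823

F = 0.0823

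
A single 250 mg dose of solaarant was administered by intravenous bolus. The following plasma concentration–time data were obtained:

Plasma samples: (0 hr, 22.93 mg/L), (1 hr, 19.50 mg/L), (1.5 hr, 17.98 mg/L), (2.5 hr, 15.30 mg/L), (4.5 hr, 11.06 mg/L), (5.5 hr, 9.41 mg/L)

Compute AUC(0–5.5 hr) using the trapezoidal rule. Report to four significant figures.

Trapezoidal AUC_0→5.5:
  [0→1]: (22.93+19.50)/2 × 1 = 21.215
  [1→1.5]: (19.50+17.98)/2 × 0.5 = 9.37
  [1.5→2.5]: (17.98+15.30)/2 × 1 = 16.64
  [2.5→4.5]: (15.30+11.06)/2 × 2 = 26.36
  [4.5→5.5]: (11.06+9.41)/2 × 1 = 10.235
  Sum = 83.82 mg/L·hr

AUC = 83.82 mg/L·hr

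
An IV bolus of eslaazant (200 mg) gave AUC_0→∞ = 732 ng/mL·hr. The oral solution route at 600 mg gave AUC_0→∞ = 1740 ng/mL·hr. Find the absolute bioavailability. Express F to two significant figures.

F = 0.79

F = (AUC_ev / D_ev) / (AUC_iv / D_iv)
  = (1740/600) / (732/200)
  = 2.9 / 3.66 = 0.7923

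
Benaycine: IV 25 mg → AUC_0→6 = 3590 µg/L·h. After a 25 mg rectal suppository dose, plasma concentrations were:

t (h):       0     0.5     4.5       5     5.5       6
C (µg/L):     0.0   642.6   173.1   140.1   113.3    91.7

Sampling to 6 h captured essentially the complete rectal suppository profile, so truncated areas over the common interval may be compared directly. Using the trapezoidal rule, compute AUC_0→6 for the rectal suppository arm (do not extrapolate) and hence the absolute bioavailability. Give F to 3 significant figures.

F = 0.553

Trapezoidal AUC_0→6 (rectal suppository):
  [0→0.5]: (0.0+642.6)/2 × 0.5 = 160.65
  [0.5→4.5]: (642.6+173.1)/2 × 4 = 1631.4
  [4.5→5]: (173.1+140.1)/2 × 0.5 = 78.3
  [5→5.5]: (140.1+113.3)/2 × 0.5 = 63.35
  [5.5→6]: (113.3+91.7)/2 × 0.5 = 51.25
  Sum = 1984.95 µg/L·h
F = (AUC_ev/D_ev)/(AUC_iv/D_iv) = (1984.95/25)/(3590/25) = 79.398/143.6 = 0.5529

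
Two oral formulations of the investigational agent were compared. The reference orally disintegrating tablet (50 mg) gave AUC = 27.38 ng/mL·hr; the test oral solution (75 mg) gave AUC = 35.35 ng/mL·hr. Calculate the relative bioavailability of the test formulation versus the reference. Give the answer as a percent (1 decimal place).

F_rel = 86.1%

F_rel = (AUC_test/D_test) / (AUC_ref/D_ref)
      = (35.35/75) / (27.38/50)
      = 0.471333 / 0.5476 = 0.8607 = 86.07%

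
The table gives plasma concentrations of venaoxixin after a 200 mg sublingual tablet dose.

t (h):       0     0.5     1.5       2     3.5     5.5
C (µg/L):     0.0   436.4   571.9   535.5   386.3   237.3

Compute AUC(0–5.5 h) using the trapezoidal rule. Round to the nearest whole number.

AUC = 2205 µg/L·h

Trapezoidal AUC_0→5.5:
  [0→0.5]: (0.0+436.4)/2 × 0.5 = 109.1
  [0.5→1.5]: (436.4+571.9)/2 × 1 = 504.15
  [1.5→2]: (571.9+535.5)/2 × 0.5 = 276.85
  [2→3.5]: (535.5+386.3)/2 × 1.5 = 691.35
  [3.5→5.5]: (386.3+237.3)/2 × 2 = 623.6
  Sum = 2205.05 µg/L·h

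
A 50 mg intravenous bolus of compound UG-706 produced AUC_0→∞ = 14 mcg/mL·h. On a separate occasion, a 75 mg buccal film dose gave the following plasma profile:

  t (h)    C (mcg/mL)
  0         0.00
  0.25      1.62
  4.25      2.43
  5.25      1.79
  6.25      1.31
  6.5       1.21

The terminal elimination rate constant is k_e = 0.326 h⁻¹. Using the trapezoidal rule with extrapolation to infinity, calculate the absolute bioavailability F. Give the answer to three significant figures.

Trapezoidal AUC_0→6.5 (buccal film):
  [0→0.25]: (0.00+1.62)/2 × 0.25 = 0.2025
  [0.25→4.25]: (1.62+2.43)/2 × 4 = 8.1
  [4.25→5.25]: (2.43+1.79)/2 × 1 = 2.11
  [5.25→6.25]: (1.79+1.31)/2 × 1 = 1.55
  [6.25→6.5]: (1.31+1.21)/2 × 0.25 = 0.315
  Sum = 12.2775 mcg/mL·h
Tail: C_last/k_e = 1.21/0.326 = 3.712
AUC_0→∞ (buccal film) = 12.2775 + 3.712 = 15.9895 mcg/mL·h
F = (AUC_ev/D_ev)/(AUC_iv/D_iv) = (15.9895/75)/(14/50) = 0.213193/0.28 = 0.7614

F = 0.761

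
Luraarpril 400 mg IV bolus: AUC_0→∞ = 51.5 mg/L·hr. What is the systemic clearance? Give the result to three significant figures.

CL = Dose_iv / AUC_0→∞
   = 400 / 51.5 = 7.76699 L/hr

CL = 7.77 L/hr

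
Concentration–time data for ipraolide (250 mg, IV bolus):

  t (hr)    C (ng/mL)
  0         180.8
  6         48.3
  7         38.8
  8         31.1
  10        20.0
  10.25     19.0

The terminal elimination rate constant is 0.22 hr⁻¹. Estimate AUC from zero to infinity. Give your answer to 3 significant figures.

AUC = 908 ng/mL·hr

Trapezoidal AUC_0→10.25:
  [0→6]: (180.8+48.3)/2 × 6 = 687.3
  [6→7]: (48.3+38.8)/2 × 1 = 43.55
  [7→8]: (38.8+31.1)/2 × 1 = 34.95
  [8→10]: (31.1+20.0)/2 × 2 = 51.1
  [10→10.25]: (20.0+19.0)/2 × 0.25 = 4.875
  Sum = 821.775 ng/mL·hr
Extrapolated tail: C_last / k_e = 19.0 / 0.22 = 86.364
AUC_0→∞ = 821.775 + 86.364 = 908.139 ng/mL·hr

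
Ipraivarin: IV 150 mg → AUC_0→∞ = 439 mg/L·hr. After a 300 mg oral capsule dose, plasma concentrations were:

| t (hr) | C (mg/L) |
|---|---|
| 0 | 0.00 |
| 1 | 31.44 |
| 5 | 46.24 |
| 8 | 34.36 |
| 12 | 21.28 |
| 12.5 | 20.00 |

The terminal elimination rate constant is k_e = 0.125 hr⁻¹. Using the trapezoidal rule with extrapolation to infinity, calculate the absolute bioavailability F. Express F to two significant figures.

Trapezoidal AUC_0→12.5 (oral capsule):
  [0→1]: (0.00+31.44)/2 × 1 = 15.72
  [1→5]: (31.44+46.24)/2 × 4 = 155.36
  [5→8]: (46.24+34.36)/2 × 3 = 120.9
  [8→12]: (34.36+21.28)/2 × 4 = 111.28
  [12→12.5]: (21.28+20.00)/2 × 0.5 = 10.32
  Sum = 413.58 mg/L·hr
Tail: C_last/k_e = 20.00/0.125 = 160.000
AUC_0→∞ (oral capsule) = 413.58 + 160.000 = 573.58 mg/L·hr
F = (AUC_ev/D_ev)/(AUC_iv/D_iv) = (573.58/300)/(439/150) = 1.91193/2.92667 = 0.6533

F = 0.65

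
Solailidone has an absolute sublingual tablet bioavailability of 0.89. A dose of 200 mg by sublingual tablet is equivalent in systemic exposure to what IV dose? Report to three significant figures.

Systemic exposure from an extravascular dose = F × D_ev, so the equivalent IV dose is F × D_ev.
D_iv = F × D_ev = 0.89 × 200 = 178 mg

D_iv = 178 mg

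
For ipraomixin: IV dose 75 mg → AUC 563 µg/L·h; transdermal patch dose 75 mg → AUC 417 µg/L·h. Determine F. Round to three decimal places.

F = 0.741

F = (AUC_ev / D_ev) / (AUC_iv / D_iv)
  = (417/75) / (563/75)
  = 5.56 / 7.50667 = 0.7407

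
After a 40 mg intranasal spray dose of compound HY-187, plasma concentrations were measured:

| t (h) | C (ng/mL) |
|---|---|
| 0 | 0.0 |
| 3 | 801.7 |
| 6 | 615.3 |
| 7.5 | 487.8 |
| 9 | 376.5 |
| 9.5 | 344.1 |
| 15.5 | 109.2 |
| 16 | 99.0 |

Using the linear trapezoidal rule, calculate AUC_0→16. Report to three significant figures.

AUC = 6400 ng/mL·h

Trapezoidal AUC_0→16:
  [0→3]: (0.0+801.7)/2 × 3 = 1202.55
  [3→6]: (801.7+615.3)/2 × 3 = 2125.5
  [6→7.5]: (615.3+487.8)/2 × 1.5 = 827.325
  [7.5→9]: (487.8+376.5)/2 × 1.5 = 648.225
  [9→9.5]: (376.5+344.1)/2 × 0.5 = 180.15
  [9.5→15.5]: (344.1+109.2)/2 × 6 = 1359.9
  [15.5→16]: (109.2+99.0)/2 × 0.5 = 52.05
  Sum = 6395.7 ng/mL·h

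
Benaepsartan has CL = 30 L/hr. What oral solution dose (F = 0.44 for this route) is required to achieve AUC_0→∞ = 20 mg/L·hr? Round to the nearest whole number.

Dose = CL × AUC_0→∞ / F
     = 30 × 20 / 0.44 = 1363.64 mg

Dose = 1364 mg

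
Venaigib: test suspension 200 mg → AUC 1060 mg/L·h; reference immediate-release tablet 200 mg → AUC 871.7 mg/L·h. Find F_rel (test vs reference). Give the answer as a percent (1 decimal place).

F_rel = 121.6%

F_rel = (AUC_test/D_test) / (AUC_ref/D_ref)
      = (1060/200) / (871.7/200)
      = 5.3 / 4.3585 = 1.2160 = 121.60%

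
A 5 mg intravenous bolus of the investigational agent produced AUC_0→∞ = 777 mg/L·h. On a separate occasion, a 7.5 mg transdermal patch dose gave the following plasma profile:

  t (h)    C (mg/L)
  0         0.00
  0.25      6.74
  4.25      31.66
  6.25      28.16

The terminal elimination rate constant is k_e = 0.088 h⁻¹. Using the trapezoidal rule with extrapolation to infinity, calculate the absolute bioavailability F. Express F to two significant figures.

F = 0.39

Trapezoidal AUC_0→6.25 (transdermal patch):
  [0→0.25]: (0.00+6.74)/2 × 0.25 = 0.8425
  [0.25→4.25]: (6.74+31.66)/2 × 4 = 76.8
  [4.25→6.25]: (31.66+28.16)/2 × 2 = 59.82
  Sum = 137.4625 mg/L·h
Tail: C_last/k_e = 28.16/0.088 = 320.000
AUC_0→∞ (transdermal patch) = 137.4625 + 320.000 = 457.4625 mg/L·h
F = (AUC_ev/D_ev)/(AUC_iv/D_iv) = (457.4625/7.5)/(777/5) = 60.995/155.4 = 0.3925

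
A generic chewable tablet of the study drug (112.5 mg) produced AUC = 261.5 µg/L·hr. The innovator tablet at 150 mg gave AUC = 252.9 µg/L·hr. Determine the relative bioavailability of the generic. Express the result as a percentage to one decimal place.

F_rel = (AUC_test/D_test) / (AUC_ref/D_ref)
      = (261.5/112.5) / (252.9/150)
      = 2.32444 / 1.686 = 1.3787 = 137.87%

F_rel = 137.9%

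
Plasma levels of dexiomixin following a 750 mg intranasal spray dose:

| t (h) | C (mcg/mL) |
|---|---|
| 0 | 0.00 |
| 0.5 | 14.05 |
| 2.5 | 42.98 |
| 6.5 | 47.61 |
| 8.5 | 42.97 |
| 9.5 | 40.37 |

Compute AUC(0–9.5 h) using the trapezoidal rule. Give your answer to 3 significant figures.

AUC = 374 mcg/mL·h

Trapezoidal AUC_0→9.5:
  [0→0.5]: (0.00+14.05)/2 × 0.5 = 3.5125
  [0.5→2.5]: (14.05+42.98)/2 × 2 = 57.03
  [2.5→6.5]: (42.98+47.61)/2 × 4 = 181.18
  [6.5→8.5]: (47.61+42.97)/2 × 2 = 90.58
  [8.5→9.5]: (42.97+40.37)/2 × 1 = 41.67
  Sum = 373.9725 mcg/mL·h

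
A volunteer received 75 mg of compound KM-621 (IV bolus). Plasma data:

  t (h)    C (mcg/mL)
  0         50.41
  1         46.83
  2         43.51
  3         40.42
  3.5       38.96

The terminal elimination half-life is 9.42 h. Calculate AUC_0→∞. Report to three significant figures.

AUC = 685 mcg/mL·h

Trapezoidal AUC_0→3.5:
  [0→1]: (50.41+46.83)/2 × 1 = 48.62
  [1→2]: (46.83+43.51)/2 × 1 = 45.17
  [2→3]: (43.51+40.42)/2 × 1 = 41.965
  [3→3.5]: (40.42+38.96)/2 × 0.5 = 19.845
  Sum = 155.6 mcg/mL·h
k_e = ln2 / t½ = 0.693147 / 9.42 = 0.0736 h^-1
Extrapolated tail: C_last / k_e = 38.96 / 0.0736 = 529.348
AUC_0→∞ = 155.6 + 529.348 = 684.948 mcg/mL·h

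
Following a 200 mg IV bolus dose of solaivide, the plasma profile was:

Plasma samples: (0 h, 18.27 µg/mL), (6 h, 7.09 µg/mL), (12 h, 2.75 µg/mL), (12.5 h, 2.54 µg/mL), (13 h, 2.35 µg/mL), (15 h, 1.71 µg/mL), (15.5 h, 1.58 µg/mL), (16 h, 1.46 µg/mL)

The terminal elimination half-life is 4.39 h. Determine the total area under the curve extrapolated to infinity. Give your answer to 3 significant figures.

AUC = 123 µg/mL·h

Trapezoidal AUC_0→16:
  [0→6]: (18.27+7.09)/2 × 6 = 76.08
  [6→12]: (7.09+2.75)/2 × 6 = 29.52
  [12→12.5]: (2.75+2.54)/2 × 0.5 = 1.3225
  [12.5→13]: (2.54+2.35)/2 × 0.5 = 1.2225
  [13→15]: (2.35+1.71)/2 × 2 = 4.06
  [15→15.5]: (1.71+1.58)/2 × 0.5 = 0.8225
  [15.5→16]: (1.58+1.46)/2 × 0.5 = 0.76
  Sum = 113.7875 µg/mL·h
k_e = ln2 / t½ = 0.693147 / 4.39 = 0.1579 h^-1
Extrapolated tail: C_last / k_e = 1.46 / 0.1579 = 9.246
AUC_0→∞ = 113.7875 + 9.246 = 123.0335 µg/mL·h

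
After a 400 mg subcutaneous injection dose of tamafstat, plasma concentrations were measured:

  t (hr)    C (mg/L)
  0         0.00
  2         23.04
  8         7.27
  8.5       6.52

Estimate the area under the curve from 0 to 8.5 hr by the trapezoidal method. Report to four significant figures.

Trapezoidal AUC_0→8.5:
  [0→2]: (0.00+23.04)/2 × 2 = 23.04
  [2→8]: (23.04+7.27)/2 × 6 = 90.93
  [8→8.5]: (7.27+6.52)/2 × 0.5 = 3.4475
  Sum = 117.4175 mg/L·hr

AUC = 117.4 mg/L·hr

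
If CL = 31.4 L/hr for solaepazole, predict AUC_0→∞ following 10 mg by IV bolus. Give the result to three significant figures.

AUC_0→∞ = Dose_iv / CL
        = 10 / 31.4 = 0.318471 mg/L·hr

AUC = 0.318 mg/L·hr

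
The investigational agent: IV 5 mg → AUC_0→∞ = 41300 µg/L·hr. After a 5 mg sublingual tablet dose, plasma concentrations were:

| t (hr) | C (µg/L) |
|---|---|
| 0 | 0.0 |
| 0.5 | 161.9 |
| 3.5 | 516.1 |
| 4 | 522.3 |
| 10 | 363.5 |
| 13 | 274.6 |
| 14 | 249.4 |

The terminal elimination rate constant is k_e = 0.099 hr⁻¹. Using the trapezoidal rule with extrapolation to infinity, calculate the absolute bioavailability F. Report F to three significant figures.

Trapezoidal AUC_0→14 (sublingual tablet):
  [0→0.5]: (0.0+161.9)/2 × 0.5 = 40.475
  [0.5→3.5]: (161.9+516.1)/2 × 3 = 1017.0
  [3.5→4]: (516.1+522.3)/2 × 0.5 = 259.6
  [4→10]: (522.3+363.5)/2 × 6 = 2657.4
  [10→13]: (363.5+274.6)/2 × 3 = 957.15
  [13→14]: (274.6+249.4)/2 × 1 = 262.0
  Sum = 5193.625 µg/L·hr
Tail: C_last/k_e = 249.4/0.099 = 2519.192
AUC_0→∞ (sublingual tablet) = 5193.625 + 2519.192 = 7712.817 µg/L·hr
F = (AUC_ev/D_ev)/(AUC_iv/D_iv) = (7712.817/5)/(41300/5) = 1542.5634/8260 = 0.1868

F = 0.187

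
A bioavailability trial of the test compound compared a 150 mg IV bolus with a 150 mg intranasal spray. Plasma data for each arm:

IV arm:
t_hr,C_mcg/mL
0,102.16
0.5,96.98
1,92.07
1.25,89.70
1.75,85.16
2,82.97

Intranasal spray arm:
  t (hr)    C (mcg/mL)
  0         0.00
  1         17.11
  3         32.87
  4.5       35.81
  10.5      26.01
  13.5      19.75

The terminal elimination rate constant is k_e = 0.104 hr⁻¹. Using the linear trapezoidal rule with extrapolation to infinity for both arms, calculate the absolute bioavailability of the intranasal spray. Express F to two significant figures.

F = 0.56

Trapezoidal AUC_0→2 (IV):
  [0→0.5]: (102.16+96.98)/2 × 0.5 = 49.785
  [0.5→1]: (96.98+92.07)/2 × 0.5 = 47.2625
  [1→1.25]: (92.07+89.70)/2 × 0.25 = 22.72125
  [1.25→1.75]: (89.70+85.16)/2 × 0.5 = 43.715
  [1.75→2]: (85.16+82.97)/2 × 0.25 = 21.01625
  Sum = 184.5 mcg/mL·hr
IV tail: 82.97/0.104 = 797.788; AUC_iv,0→∞ = 184.5 + 797.788 = 982.288 mcg/mL·hr
Trapezoidal AUC_0→13.5 (intranasal spray):
  [0→1]: (0.00+17.11)/2 × 1 = 8.555
  [1→3]: (17.11+32.87)/2 × 2 = 49.98
  [3→4.5]: (32.87+35.81)/2 × 1.5 = 51.51
  [4.5→10.5]: (35.81+26.01)/2 × 6 = 185.46
  [10.5→13.5]: (26.01+19.75)/2 × 3 = 68.64
  Sum = 364.145 mcg/mL·hr
intranasal spray tail: 19.75/0.104 = 189.904; AUC_ev,0→∞ = 364.145 + 189.904 = 554.049 mcg/mL·hr
F = (AUC_ev/D_ev)/(AUC_iv/D_iv) = (554.049/150)/(982.288/150) = 3.69366/6.54859 = 0.5640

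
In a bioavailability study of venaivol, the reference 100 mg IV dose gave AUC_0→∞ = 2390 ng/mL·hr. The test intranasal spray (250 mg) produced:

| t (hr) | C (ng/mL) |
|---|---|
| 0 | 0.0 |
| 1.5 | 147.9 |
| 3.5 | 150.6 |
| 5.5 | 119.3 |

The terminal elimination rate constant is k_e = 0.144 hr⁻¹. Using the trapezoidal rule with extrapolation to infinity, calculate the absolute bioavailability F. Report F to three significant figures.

F = 0.252

Trapezoidal AUC_0→5.5 (intranasal spray):
  [0→1.5]: (0.0+147.9)/2 × 1.5 = 110.925
  [1.5→3.5]: (147.9+150.6)/2 × 2 = 298.5
  [3.5→5.5]: (150.6+119.3)/2 × 2 = 269.9
  Sum = 679.325 ng/mL·hr
Tail: C_last/k_e = 119.3/0.144 = 828.472
AUC_0→∞ (intranasal spray) = 679.325 + 828.472 = 1507.797 ng/mL·hr
F = (AUC_ev/D_ev)/(AUC_iv/D_iv) = (1507.797/250)/(2390/100) = 6.031188/23.9 = 0.2524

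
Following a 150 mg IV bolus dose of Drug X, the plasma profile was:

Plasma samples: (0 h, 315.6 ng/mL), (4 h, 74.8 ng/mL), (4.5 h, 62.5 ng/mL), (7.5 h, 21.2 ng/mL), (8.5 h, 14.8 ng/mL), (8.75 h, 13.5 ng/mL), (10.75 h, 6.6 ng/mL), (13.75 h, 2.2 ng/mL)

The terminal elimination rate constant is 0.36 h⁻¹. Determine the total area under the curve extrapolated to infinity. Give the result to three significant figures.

Trapezoidal AUC_0→13.75:
  [0→4]: (315.6+74.8)/2 × 4 = 780.8
  [4→4.5]: (74.8+62.5)/2 × 0.5 = 34.325
  [4.5→7.5]: (62.5+21.2)/2 × 3 = 125.55
  [7.5→8.5]: (21.2+14.8)/2 × 1 = 18.0
  [8.5→8.75]: (14.8+13.5)/2 × 0.25 = 3.5375
  [8.75→10.75]: (13.5+6.6)/2 × 2 = 20.1
  [10.75→13.75]: (6.6+2.2)/2 × 3 = 13.2
  Sum = 995.5125 ng/mL·h
Extrapolated tail: C_last / k_e = 2.2 / 0.36 = 6.111
AUC_0→∞ = 995.5125 + 6.111 = 1001.6235 ng/mL·h

AUC = 1000 ng/mL·h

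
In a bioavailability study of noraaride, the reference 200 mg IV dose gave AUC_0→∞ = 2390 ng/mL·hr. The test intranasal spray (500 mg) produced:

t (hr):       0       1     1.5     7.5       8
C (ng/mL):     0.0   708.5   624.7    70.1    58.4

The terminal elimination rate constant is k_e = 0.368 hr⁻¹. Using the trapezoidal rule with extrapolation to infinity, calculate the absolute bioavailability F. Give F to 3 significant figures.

F = 0.496

Trapezoidal AUC_0→8 (intranasal spray):
  [0→1]: (0.0+708.5)/2 × 1 = 354.25
  [1→1.5]: (708.5+624.7)/2 × 0.5 = 333.3
  [1.5→7.5]: (624.7+70.1)/2 × 6 = 2084.4
  [7.5→8]: (70.1+58.4)/2 × 0.5 = 32.125
  Sum = 2804.075 ng/mL·hr
Tail: C_last/k_e = 58.4/0.368 = 158.696
AUC_0→∞ (intranasal spray) = 2804.075 + 158.696 = 2962.771 ng/mL·hr
F = (AUC_ev/D_ev)/(AUC_iv/D_iv) = (2962.771/500)/(2390/200) = 5.925542/11.95 = 0.4959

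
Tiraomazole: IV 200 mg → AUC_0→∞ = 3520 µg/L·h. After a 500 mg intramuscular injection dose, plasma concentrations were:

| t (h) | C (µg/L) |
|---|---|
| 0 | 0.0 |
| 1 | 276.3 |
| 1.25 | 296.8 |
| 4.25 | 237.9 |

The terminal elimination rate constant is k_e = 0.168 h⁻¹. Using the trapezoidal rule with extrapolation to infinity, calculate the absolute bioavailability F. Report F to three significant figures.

Trapezoidal AUC_0→4.25 (intramuscular injection):
  [0→1]: (0.0+276.3)/2 × 1 = 138.15
  [1→1.25]: (276.3+296.8)/2 × 0.25 = 71.6375
  [1.25→4.25]: (296.8+237.9)/2 × 3 = 802.05
  Sum = 1011.8375 µg/L·h
Tail: C_last/k_e = 237.9/0.168 = 1416.071
AUC_0→∞ (intramuscular injection) = 1011.8375 + 1416.071 = 2427.9085 µg/L·h
F = (AUC_ev/D_ev)/(AUC_iv/D_iv) = (2427.9085/500)/(3520/200) = 4.855817/17.6 = 0.2759

F = 0.276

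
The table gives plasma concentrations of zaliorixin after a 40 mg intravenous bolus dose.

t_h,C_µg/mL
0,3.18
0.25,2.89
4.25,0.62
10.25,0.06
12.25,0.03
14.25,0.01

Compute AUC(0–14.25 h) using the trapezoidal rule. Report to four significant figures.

Trapezoidal AUC_0→14.25:
  [0→0.25]: (3.18+2.89)/2 × 0.25 = 0.75875
  [0.25→4.25]: (2.89+0.62)/2 × 4 = 7.02
  [4.25→10.25]: (0.62+0.06)/2 × 6 = 2.04
  [10.25→12.25]: (0.06+0.03)/2 × 2 = 0.09
  [12.25→14.25]: (0.03+0.01)/2 × 2 = 0.04
  Sum = 9.94875 µg/mL·h

AUC = 9.949 µg/mL·h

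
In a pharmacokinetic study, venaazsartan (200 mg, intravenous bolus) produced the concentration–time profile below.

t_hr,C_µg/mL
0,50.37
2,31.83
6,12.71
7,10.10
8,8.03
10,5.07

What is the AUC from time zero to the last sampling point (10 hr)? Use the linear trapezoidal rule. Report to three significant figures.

AUC = 205 µg/mL·hr

Trapezoidal AUC_0→10:
  [0→2]: (50.37+31.83)/2 × 2 = 82.2
  [2→6]: (31.83+12.71)/2 × 4 = 89.08
  [6→7]: (12.71+10.10)/2 × 1 = 11.405
  [7→8]: (10.10+8.03)/2 × 1 = 9.065
  [8→10]: (8.03+5.07)/2 × 2 = 13.1
  Sum = 204.85 µg/mL·hr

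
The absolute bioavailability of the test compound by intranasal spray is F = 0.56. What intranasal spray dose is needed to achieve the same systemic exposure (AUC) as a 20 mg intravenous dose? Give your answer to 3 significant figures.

For equal systemic exposure: F × D_ev = D_iv
D_ev = D_iv / F = 20 / 0.56 = 35.7143 mg

D_intranasal = 35.7 mg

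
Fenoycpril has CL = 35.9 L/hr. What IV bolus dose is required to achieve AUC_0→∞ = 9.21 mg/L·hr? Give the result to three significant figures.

Dose = 331 mg

Dose_iv = CL × AUC_0→∞
     = 35.9 × 9.21 = 330.639 mg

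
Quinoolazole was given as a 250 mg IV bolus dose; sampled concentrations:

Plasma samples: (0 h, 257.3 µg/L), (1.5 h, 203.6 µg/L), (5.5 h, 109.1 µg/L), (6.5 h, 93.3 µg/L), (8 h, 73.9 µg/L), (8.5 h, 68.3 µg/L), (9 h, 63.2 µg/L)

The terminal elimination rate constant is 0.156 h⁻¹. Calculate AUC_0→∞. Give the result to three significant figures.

Trapezoidal AUC_0→9:
  [0→1.5]: (257.3+203.6)/2 × 1.5 = 345.675
  [1.5→5.5]: (203.6+109.1)/2 × 4 = 625.4
  [5.5→6.5]: (109.1+93.3)/2 × 1 = 101.2
  [6.5→8]: (93.3+73.9)/2 × 1.5 = 125.4
  [8→8.5]: (73.9+68.3)/2 × 0.5 = 35.55
  [8.5→9]: (68.3+63.2)/2 × 0.5 = 32.875
  Sum = 1266.1 µg/L·h
Extrapolated tail: C_last / k_e = 63.2 / 0.156 = 405.128
AUC_0→∞ = 1266.1 + 405.128 = 1671.228 µg/L·h

AUC = 1670 µg/L·h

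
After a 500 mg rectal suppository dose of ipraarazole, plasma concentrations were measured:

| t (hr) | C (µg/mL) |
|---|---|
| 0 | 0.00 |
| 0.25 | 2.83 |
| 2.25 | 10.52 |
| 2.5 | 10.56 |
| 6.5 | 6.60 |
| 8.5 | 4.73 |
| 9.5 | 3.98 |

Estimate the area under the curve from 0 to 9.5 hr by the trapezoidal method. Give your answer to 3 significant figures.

Trapezoidal AUC_0→9.5:
  [0→0.25]: (0.00+2.83)/2 × 0.25 = 0.35375
  [0.25→2.25]: (2.83+10.52)/2 × 2 = 13.35
  [2.25→2.5]: (10.52+10.56)/2 × 0.25 = 2.635
  [2.5→6.5]: (10.56+6.60)/2 × 4 = 34.32
  [6.5→8.5]: (6.60+4.73)/2 × 2 = 11.33
  [8.5→9.5]: (4.73+3.98)/2 × 1 = 4.355
  Sum = 66.34375 µg/mL·hr

AUC = 66.3 µg/mL·hr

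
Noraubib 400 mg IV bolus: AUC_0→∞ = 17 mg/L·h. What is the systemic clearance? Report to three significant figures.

CL = 23.5 L/h

CL = Dose_iv / AUC_0→∞
   = 400 / 17 = 23.5294 L/h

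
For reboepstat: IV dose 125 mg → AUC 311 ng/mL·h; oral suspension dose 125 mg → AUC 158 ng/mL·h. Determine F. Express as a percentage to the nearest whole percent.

F = (AUC_ev / D_ev) / (AUC_iv / D_iv)
  = (158/125) / (311/125)
  = 1.264 / 2.488 = 0.5080
  = 50.80%

F = 51%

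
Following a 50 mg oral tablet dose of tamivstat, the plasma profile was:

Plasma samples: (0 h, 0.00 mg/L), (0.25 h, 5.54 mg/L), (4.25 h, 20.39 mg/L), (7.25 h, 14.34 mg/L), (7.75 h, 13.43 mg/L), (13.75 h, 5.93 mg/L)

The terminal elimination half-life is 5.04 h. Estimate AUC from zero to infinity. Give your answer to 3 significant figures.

AUC = 213 mg/L·h

Trapezoidal AUC_0→13.75:
  [0→0.25]: (0.00+5.54)/2 × 0.25 = 0.6925
  [0.25→4.25]: (5.54+20.39)/2 × 4 = 51.86
  [4.25→7.25]: (20.39+14.34)/2 × 3 = 52.095
  [7.25→7.75]: (14.34+13.43)/2 × 0.5 = 6.9425
  [7.75→13.75]: (13.43+5.93)/2 × 6 = 58.08
  Sum = 169.67 mg/L·h
k_e = ln2 / t½ = 0.693147 / 5.04 = 0.1375 h^-1
Extrapolated tail: C_last / k_e = 5.93 / 0.1375 = 43.127
AUC_0→∞ = 169.67 + 43.127 = 212.797 mg/L·h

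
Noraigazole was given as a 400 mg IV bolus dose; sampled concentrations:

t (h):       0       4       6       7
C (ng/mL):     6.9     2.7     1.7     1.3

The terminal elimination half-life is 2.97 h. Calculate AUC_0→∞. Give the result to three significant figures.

AUC = 30.7 ng/mL·h

Trapezoidal AUC_0→7:
  [0→4]: (6.9+2.7)/2 × 4 = 19.2
  [4→6]: (2.7+1.7)/2 × 2 = 4.4
  [6→7]: (1.7+1.3)/2 × 1 = 1.5
  Sum = 25.1 ng/mL·h
k_e = ln2 / t½ = 0.693147 / 2.97 = 0.2334 h^-1
Extrapolated tail: C_last / k_e = 1.3 / 0.2334 = 5.570
AUC_0→∞ = 25.1 + 5.570 = 30.67 ng/mL·h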